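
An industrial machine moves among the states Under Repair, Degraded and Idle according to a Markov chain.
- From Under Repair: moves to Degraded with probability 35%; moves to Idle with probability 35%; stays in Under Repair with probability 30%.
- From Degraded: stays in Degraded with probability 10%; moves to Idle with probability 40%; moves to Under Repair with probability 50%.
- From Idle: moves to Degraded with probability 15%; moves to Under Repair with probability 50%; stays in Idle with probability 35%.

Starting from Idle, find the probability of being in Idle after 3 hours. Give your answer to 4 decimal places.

0.3621

Propagate the distribution vector 3 hours from Idle.
After 0 hours: (0.0000, 0.0000, 1.0000)
After 1 hour: (0.5000, 0.1500, 0.3500)
After 2 hours: (0.4000, 0.2425, 0.3575)
After 3 hours: (0.4200, 0.2179, 0.3621)
P(in Idle after 3 hours) = 0.3621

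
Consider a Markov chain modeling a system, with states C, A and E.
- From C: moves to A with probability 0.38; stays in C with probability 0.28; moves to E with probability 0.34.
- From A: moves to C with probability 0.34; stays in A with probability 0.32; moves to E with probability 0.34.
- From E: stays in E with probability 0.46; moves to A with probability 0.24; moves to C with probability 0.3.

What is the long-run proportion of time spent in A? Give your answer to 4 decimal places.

0.3075

Let the stationary distribution be π with π = πP and π_1 + π_2 + π_3 = 1.
π_1 = 0.28·π_1 + 0.34·π_2 + 0.3·π_3
π_2 = 0.38·π_1 + 0.32·π_2 + 0.24·π_3
Solving with the normalization constraint gives π = (0.3062, 0.3075, 0.3864).
So the stationary probability of A is 0.3075.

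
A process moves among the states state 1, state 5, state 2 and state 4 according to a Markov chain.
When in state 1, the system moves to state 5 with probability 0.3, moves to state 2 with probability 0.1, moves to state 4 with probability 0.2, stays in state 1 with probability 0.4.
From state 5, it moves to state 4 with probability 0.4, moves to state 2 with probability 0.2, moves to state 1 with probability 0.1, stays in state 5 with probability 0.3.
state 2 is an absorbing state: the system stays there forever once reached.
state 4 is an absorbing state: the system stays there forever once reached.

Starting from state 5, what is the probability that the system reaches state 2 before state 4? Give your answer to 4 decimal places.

Let h(s) be the probability of absorption at state 2 starting from transient state s. Then h(state 2) = 1 and h(state 4) = 0. By first-step analysis:
h(state 1) = 0.4·h(state 1) + 0.3·h(state 5) + 0.1·1 + 0.2·0
h(state 5) = 0.1·h(state 1) + 0.3·h(state 5) + 0.2·1 + 0.4·0
Solving: h(state 1) = 0.3333, h(state 5) = 0.3333.
Starting from state 5, the probability is 0.3333.

0.3333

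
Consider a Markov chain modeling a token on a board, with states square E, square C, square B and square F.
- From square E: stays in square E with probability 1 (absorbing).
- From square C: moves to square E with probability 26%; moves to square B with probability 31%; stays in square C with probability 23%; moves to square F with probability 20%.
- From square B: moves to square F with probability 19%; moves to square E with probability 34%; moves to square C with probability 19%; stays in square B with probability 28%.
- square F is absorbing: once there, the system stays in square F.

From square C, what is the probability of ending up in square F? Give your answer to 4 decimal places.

0.4095

Let h(s) be the probability of absorption at square F starting from transient state s. Then h(square F) = 1 and h(square E) = 0. By first-step analysis:
h(square C) = 0.26·0 + 0.23·h(square C) + 0.31·h(square B) + 0.2·1
h(square B) = 0.34·0 + 0.19·h(square C) + 0.28·h(square B) + 0.19·1
Solving: h(square C) = 0.4095, h(square B) = 0.3719.
Starting from square C, the probability is 0.4095.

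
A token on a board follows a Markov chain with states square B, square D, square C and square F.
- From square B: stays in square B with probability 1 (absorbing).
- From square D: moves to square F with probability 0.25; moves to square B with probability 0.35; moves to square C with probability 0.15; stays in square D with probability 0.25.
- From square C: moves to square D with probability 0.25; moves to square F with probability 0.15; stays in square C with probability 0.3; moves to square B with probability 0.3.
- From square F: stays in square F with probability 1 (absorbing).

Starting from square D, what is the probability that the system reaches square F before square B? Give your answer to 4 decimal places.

0.4051

Let h(s) be the probability of absorption at square F starting from transient state s. Then h(square F) = 1 and h(square B) = 0. By first-step analysis:
h(square D) = 0.35·0 + 0.25·h(square D) + 0.15·h(square C) + 0.25·1
h(square C) = 0.3·0 + 0.25·h(square D) + 0.3·h(square C) + 0.15·1
Solving: h(square D) = 0.4051, h(square C) = 0.3590.
Starting from square D, the probability is 0.4051.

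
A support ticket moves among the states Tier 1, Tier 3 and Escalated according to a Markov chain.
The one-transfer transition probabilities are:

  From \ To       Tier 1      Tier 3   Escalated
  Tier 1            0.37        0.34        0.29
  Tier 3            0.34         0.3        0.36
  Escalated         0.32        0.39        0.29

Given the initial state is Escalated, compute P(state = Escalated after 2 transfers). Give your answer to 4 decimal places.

0.3173

Sum over the intermediate state after 1 transfer:
P = P(Escalated→Tier 1)·P(Tier 1→Escalated) + P(Escalated→Tier 3)·P(Tier 3→Escalated) + P(Escalated→Escalated)·P(Escalated→Escalated)
  = 0.32×0.29 + 0.39×0.36 + 0.29×0.29
  = 0.0928 + 0.1404 + 0.0841 = 0.3173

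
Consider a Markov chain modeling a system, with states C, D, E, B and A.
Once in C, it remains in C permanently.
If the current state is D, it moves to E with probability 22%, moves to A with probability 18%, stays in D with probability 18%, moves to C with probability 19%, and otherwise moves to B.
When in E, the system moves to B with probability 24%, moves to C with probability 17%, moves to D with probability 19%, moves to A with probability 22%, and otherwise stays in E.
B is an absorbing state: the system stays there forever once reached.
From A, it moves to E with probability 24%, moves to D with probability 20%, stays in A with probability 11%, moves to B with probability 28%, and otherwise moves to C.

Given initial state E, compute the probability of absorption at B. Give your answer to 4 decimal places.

Let h(s) be the probability of absorption at B starting from transient state s. Then h(B) = 1 and h(C) = 0. By first-step analysis:
h(D) = 0.19·0 + 0.18·h(D) + 0.22·h(E) + 0.23·1 + 0.18·h(A)
h(E) = 0.17·0 + 0.19·h(D) + 0.18·h(E) + 0.24·1 + 0.22·h(A)
h(A) = 0.17·0 + 0.2·h(D) + 0.24·h(E) + 0.28·1 + 0.11·h(A)
Solving: h(D) = 0.5695, h(E) = 0.5858, h(A) = 0.6005.
Starting from E, the probability is 0.5858.

0.5858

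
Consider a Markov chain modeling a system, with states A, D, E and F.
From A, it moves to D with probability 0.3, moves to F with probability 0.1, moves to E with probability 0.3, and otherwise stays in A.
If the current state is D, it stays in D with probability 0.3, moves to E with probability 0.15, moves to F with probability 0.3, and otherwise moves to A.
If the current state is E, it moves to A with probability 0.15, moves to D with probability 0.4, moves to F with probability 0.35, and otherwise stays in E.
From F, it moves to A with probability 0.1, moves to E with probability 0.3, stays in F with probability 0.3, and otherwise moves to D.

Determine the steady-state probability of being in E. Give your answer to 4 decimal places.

0.2099

Let the stationary distribution be π with π = πP and π_1 + π_2 + π_3 + π_4 = 1.
π_1 = 0.3·π_1 + 0.25·π_2 + 0.15·π_3 + 0.1·π_4
π_2 = 0.3·π_1 + 0.3·π_2 + 0.4·π_3 + 0.3·π_4
π_3 = 0.3·π_1 + 0.15·π_2 + 0.1·π_3 + 0.3·π_4
Solving with the normalization constraint gives π = (0.1983, 0.3210, 0.2099, 0.2708).
So the stationary probability of E is 0.2099.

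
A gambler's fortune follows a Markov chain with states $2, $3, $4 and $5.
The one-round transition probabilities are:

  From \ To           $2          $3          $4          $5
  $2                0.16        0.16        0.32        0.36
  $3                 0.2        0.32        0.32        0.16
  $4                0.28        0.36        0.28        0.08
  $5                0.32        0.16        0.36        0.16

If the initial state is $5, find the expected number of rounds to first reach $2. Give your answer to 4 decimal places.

Let t(s) be the expected number of rounds to first reach $2 from state s, with t($2) = 0. Conditioning on the first round:
t($3) = 1 + 0.32·t($3) + 0.32·t($4) + 0.16·t($5)
t($4) = 1 + 0.36·t($3) + 0.28·t($4) + 0.08·t($5)
t($5) = 1 + 0.16·t($3) + 0.36·t($4) + 0.16·t($5)
Solving: t($3) = 4.1455, t($4) = 3.8657, t($5) = 3.6368.
Expected rounds from $5 to $2: 3.6368.

3.6368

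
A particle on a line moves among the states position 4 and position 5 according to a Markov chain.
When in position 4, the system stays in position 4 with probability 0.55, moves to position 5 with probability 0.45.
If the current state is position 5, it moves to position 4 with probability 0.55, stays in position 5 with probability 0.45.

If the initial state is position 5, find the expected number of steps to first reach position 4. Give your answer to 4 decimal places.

Let t(s) be the expected number of steps to first reach position 4 from state s, with t(position 4) = 0. Conditioning on the first step:
t(position 5) = 1 + 0.45·t(position 5)
Solving: t(position 5) = 1.8182.
Expected steps from position 5 to position 4: 1.8182.

1.8182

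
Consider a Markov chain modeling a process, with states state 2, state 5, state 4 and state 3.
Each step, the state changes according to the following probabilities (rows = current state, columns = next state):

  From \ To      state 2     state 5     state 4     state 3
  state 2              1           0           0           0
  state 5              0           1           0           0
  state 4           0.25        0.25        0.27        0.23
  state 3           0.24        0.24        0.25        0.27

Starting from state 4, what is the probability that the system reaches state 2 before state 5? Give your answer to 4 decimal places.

Let h(s) be the probability of absorption at state 2 starting from transient state s. Then h(state 2) = 1 and h(state 5) = 0. By first-step analysis:
h(state 4) = 0.25·1 + 0.25·0 + 0.27·h(state 4) + 0.23·h(state 3)
h(state 3) = 0.24·1 + 0.24·0 + 0.25·h(state 4) + 0.27·h(state 3)
Solving: h(state 4) = 0.5000, h(state 3) = 0.5000.
Starting from state 4, the probability is 0.5000.

0.5000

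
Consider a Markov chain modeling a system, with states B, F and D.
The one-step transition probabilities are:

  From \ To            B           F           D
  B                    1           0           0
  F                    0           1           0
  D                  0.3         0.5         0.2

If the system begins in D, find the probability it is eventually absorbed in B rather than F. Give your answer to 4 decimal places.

Let h(s) be the probability of absorption at B starting from transient state s. Then h(B) = 1 and h(F) = 0. By first-step analysis:
h(D) = 0.3·1 + 0.5·0 + 0.2·h(D)
Solving: h(D) = 0.3750.
Starting from D, the probability is 0.3750.

0.3750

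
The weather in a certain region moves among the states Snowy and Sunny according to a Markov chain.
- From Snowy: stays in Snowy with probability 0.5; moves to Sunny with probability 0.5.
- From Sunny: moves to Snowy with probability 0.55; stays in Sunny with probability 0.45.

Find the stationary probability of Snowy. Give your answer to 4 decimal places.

Let the stationary distribution be π with π = πP and π_1 + π_2 = 1.
π_1 = 0.5·π_1 + 0.55·π_2
Solving with the normalization constraint gives π = (0.5238, 0.4762).
So the stationary probability of Snowy is 0.5238.

0.5238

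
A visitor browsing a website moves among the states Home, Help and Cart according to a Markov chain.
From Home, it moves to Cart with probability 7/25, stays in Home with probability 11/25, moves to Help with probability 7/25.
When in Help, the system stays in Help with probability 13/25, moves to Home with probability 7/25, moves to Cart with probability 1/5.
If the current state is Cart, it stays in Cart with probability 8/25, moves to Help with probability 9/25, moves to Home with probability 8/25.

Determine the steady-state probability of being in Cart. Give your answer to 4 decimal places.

0.2587

Let the stationary distribution be π with π = πP and π_1 + π_2 + π_3 = 1.
π_1 = 0.44·π_1 + 0.28·π_2 + 0.32·π_3
π_2 = 0.28·π_1 + 0.52·π_2 + 0.36·π_3
Solving with the normalization constraint gives π = (0.3457, 0.3957, 0.2587).
So the stationary probability of Cart is 0.2587.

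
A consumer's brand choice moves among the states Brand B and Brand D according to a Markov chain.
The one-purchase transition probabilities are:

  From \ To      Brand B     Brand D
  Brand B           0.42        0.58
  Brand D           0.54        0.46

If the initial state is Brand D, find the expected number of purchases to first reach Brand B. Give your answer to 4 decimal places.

Let t(s) be the expected number of purchases to first reach Brand B from state s, with t(Brand B) = 0. Conditioning on the first purchase:
t(Brand D) = 1 + 0.46·t(Brand D)
Solving: t(Brand D) = 1.8519.
Expected purchases from Brand D to Brand B: 1.8519.

1.8519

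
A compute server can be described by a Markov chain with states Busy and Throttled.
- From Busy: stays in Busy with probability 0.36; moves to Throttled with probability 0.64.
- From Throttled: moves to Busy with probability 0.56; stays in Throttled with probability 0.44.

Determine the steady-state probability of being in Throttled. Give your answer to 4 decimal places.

Let the stationary distribution be π with π = πP and π_1 + π_2 = 1.
π_1 = 0.36·π_1 + 0.56·π_2
Solving with the normalization constraint gives π = (0.4667, 0.5333).
So the stationary probability of Throttled is 0.5333.

0.5333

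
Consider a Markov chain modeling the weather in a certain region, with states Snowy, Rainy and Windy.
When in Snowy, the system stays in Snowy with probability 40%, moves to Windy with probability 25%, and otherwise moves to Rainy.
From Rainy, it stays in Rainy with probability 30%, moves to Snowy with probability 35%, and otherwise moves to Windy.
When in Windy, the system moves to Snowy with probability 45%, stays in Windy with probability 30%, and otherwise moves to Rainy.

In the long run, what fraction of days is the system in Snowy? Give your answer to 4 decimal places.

0.3995

Let the stationary distribution be π with π = πP and π_1 + π_2 + π_3 = 1.
π_1 = 0.4·π_1 + 0.35·π_2 + 0.45·π_3
π_2 = 0.35·π_1 + 0.3·π_2 + 0.25·π_3
Solving with the normalization constraint gives π = (0.3995, 0.3052, 0.2953).
So the stationary probability of Snowy is 0.3995.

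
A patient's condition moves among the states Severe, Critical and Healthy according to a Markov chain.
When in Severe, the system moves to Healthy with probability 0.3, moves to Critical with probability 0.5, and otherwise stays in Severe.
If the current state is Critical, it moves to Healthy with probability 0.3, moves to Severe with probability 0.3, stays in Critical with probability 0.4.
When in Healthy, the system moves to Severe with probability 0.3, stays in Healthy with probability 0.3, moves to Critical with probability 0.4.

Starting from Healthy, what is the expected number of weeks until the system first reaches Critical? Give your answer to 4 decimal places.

Let t(s) be the expected number of weeks to first reach Critical from state s, with t(Critical) = 0. Conditioning on the first week:
t(Severe) = 1 + 0.2·t(Severe) + 0.3·t(Healthy)
t(Healthy) = 1 + 0.3·t(Severe) + 0.3·t(Healthy)
Solving: t(Severe) = 2.1277, t(Healthy) = 2.3404.
Expected weeks from Healthy to Critical: 2.3404.

2.3404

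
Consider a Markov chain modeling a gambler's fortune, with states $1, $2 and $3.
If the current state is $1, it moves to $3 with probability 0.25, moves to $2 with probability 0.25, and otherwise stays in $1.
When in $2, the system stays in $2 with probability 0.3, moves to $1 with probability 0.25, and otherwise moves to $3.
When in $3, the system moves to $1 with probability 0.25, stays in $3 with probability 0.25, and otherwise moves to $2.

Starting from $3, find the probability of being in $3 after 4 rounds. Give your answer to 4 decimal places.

0.3209

Propagate the distribution vector 4 rounds from $3.
After 0 rounds: (0.0000, 0.0000, 1.0000)
After 1 round: (0.2500, 0.5000, 0.2500)
After 2 rounds: (0.3125, 0.3375, 0.3500)
After 3 rounds: (0.3281, 0.3544, 0.3175)
After 4 rounds: (0.3320, 0.3471, 0.3209)
P(in $3 after 4 rounds) = 0.3209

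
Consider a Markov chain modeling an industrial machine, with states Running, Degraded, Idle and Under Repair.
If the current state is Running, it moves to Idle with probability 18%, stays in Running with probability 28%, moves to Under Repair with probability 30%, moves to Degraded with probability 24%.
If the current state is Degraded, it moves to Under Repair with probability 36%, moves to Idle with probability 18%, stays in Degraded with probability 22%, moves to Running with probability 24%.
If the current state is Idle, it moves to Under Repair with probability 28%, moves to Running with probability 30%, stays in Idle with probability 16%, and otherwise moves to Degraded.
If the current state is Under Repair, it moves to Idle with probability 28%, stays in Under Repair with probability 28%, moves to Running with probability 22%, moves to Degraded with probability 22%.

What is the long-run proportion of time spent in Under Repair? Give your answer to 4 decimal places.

0.3038

Let the stationary distribution be π with π = πP and π_1 + π_2 + π_3 + π_4 = 1.
π_1 = 0.28·π_1 + 0.24·π_2 + 0.3·π_3 + 0.22·π_4
π_2 = 0.24·π_1 + 0.22·π_2 + 0.26·π_3 + 0.22·π_4
π_3 = 0.18·π_1 + 0.18·π_2 + 0.16·π_3 + 0.28·π_4
Solving with the normalization constraint gives π = (0.2566, 0.2334, 0.2063, 0.3038).
So the stationary probability of Under Repair is 0.3038.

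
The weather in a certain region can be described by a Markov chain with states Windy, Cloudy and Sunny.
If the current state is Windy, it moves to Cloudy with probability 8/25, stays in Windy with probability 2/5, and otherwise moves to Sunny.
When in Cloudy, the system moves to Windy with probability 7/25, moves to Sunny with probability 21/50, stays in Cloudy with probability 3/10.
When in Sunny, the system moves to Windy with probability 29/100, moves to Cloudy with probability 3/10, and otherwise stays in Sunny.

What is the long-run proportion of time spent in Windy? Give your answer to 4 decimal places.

0.3224

Let the stationary distribution be π with π = πP and π_1 + π_2 + π_3 = 1.
π_1 = 0.4·π_1 + 0.28·π_2 + 0.29·π_3
π_2 = 0.32·π_1 + 0.3·π_2 + 0.3·π_3
Solving with the normalization constraint gives π = (0.3224, 0.3064, 0.3712).
So the stationary probability of Windy is 0.3224.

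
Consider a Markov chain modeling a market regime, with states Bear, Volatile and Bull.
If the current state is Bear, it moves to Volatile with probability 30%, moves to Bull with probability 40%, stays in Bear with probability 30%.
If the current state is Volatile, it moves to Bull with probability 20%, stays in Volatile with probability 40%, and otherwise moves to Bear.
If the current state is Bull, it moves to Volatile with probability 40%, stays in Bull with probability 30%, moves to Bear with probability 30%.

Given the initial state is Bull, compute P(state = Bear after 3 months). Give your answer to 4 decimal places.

Propagate the distribution vector 3 months from Bull.
After 0 months: (0.0000, 0.0000, 1.0000)
After 1 month: (0.3000, 0.4000, 0.3000)
After 2 months: (0.3400, 0.3700, 0.2900)
After 3 months: (0.3370, 0.3660, 0.2970)
P(in Bear after 3 months) = 0.3370

0.3370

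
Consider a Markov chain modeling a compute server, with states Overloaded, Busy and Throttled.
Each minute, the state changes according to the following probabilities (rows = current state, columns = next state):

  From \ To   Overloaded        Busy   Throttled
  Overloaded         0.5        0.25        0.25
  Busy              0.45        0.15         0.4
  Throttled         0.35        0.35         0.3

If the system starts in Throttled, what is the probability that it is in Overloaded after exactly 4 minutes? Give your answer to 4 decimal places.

0.4417

Propagate the distribution vector 4 minutes from Throttled.
After 0 minutes: (0.0000, 0.0000, 1.0000)
After 1 minute: (0.3500, 0.3500, 0.3000)
After 2 minutes: (0.4375, 0.2450, 0.3175)
After 3 minutes: (0.4401, 0.2573, 0.3026)
After 4 minutes: (0.4417, 0.2545, 0.3037)
P(in Overloaded after 4 minutes) = 0.4417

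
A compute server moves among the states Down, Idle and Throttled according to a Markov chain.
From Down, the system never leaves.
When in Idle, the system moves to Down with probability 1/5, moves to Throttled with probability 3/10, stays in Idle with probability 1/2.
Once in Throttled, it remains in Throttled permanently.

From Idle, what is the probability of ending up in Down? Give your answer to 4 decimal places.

Let h(s) be the probability of absorption at Down starting from transient state s. Then h(Down) = 1 and h(Throttled) = 0. By first-step analysis:
h(Idle) = 0.2·1 + 0.5·h(Idle) + 0.3·0
Solving: h(Idle) = 0.4000.
Starting from Idle, the probability is 0.4000.

0.4000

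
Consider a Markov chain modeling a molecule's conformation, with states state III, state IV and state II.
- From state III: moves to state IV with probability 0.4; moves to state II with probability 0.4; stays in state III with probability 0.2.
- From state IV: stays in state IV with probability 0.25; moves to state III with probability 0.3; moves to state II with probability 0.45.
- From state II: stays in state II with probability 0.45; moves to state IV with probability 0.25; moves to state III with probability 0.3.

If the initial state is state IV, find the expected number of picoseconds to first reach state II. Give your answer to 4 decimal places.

2.2917

Let t(s) be the expected number of picoseconds to first reach state II from state s, with t(state II) = 0. Conditioning on the first picosecond:
t(state III) = 1 + 0.2·t(state III) + 0.4·t(state IV)
t(state IV) = 1 + 0.3·t(state III) + 0.25·t(state IV)
Solving: t(state III) = 2.3958, t(state IV) = 2.2917.
Expected picoseconds from state IV to state II: 2.2917.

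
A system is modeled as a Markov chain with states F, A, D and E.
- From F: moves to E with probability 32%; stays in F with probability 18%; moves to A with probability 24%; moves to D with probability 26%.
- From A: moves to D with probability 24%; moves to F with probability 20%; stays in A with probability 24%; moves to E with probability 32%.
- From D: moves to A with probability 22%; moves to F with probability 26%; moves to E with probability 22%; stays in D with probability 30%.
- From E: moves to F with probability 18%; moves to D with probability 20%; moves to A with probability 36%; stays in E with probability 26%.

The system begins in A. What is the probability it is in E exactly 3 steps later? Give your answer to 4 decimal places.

0.2788

Propagate the distribution vector 3 steps from A.
After 0 steps: (0.0000, 1.0000, 0.0000, 0.0000)
After 1 step: (0.2000, 0.2400, 0.2400, 0.3200)
After 2 steps: (0.2040, 0.2736, 0.2456, 0.2768)
After 3 steps: (0.2051, 0.2683, 0.2477, 0.2788)
P(in E after 3 steps) = 0.2788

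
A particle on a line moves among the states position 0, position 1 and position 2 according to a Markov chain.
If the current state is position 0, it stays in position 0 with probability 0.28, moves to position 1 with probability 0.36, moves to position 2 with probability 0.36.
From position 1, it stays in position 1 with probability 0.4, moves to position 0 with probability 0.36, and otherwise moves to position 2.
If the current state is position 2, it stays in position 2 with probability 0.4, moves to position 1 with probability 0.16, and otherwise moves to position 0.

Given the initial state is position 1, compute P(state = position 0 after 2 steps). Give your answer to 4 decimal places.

Sum over the intermediate state after 1 step:
P = P(position 1→position 0)·P(position 0→position 0) + P(position 1→position 1)·P(position 1→position 0) + P(position 1→position 2)·P(position 2→position 0)
  = 0.36×0.28 + 0.4×0.36 + 0.24×0.44
  = 0.1008 + 0.1440 + 0.1056 = 0.3504

0.3504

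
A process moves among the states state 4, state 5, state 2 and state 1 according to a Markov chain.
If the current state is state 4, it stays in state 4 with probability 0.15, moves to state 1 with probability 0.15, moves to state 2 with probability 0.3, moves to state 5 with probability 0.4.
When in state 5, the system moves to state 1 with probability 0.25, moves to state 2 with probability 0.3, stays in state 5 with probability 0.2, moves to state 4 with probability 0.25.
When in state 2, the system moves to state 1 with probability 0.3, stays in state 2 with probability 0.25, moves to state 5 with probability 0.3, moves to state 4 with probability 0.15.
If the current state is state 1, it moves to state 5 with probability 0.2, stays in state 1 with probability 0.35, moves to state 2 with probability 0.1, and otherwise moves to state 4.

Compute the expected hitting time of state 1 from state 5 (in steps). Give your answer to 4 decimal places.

Let t(s) be the expected number of steps to first reach state 1 from state s, with t(state 1) = 0. Conditioning on the first step:
t(state 4) = 1 + 0.15·t(state 4) + 0.4·t(state 5) + 0.3·t(state 2)
t(state 5) = 1 + 0.25·t(state 4) + 0.2·t(state 5) + 0.3·t(state 2)
t(state 2) = 1 + 0.15·t(state 4) + 0.3·t(state 5) + 0.25·t(state 2)
Solving: t(state 4) = 4.4681, t(state 5) = 4.0957, t(state 2) = 3.8652.
Expected steps from state 5 to state 1: 4.0957.

4.0957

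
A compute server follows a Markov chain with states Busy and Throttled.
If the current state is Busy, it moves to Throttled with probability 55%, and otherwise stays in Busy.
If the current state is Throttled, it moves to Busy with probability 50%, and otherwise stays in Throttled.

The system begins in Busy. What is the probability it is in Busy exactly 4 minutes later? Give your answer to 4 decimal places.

0.4762

Propagate the distribution vector 4 minutes from Busy.
After 0 minutes: (1.0000, 0.0000)
After 1 minute: (0.4500, 0.5500)
After 2 minutes: (0.4775, 0.5225)
After 3 minutes: (0.4761, 0.5239)
After 4 minutes: (0.4762, 0.5238)
P(in Busy after 4 minutes) = 0.4762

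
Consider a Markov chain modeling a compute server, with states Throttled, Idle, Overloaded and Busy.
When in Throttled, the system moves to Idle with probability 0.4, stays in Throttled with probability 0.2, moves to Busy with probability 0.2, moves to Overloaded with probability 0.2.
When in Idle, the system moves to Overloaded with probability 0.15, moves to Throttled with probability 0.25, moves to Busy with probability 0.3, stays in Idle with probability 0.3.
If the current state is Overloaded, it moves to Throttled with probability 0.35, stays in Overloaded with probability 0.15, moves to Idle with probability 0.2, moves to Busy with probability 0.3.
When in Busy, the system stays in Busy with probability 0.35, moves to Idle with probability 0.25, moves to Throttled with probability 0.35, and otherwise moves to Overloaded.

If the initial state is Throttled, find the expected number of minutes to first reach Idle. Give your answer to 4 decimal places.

Let t(s) be the expected number of minutes to first reach Idle from state s, with t(Idle) = 0. Conditioning on the first minute:
t(Throttled) = 1 + 0.2·t(Throttled) + 0.2·t(Overloaded) + 0.2·t(Busy)
t(Overloaded) = 1 + 0.35·t(Throttled) + 0.15·t(Overloaded) + 0.3·t(Busy)
t(Busy) = 1 + 0.35·t(Throttled) + 0.05·t(Overloaded) + 0.35·t(Busy)
Solving: t(Throttled) = 3.0200, t(Overloaded) = 3.6356, t(Busy) = 3.4443.
Expected minutes from Throttled to Idle: 3.0200.

3.0200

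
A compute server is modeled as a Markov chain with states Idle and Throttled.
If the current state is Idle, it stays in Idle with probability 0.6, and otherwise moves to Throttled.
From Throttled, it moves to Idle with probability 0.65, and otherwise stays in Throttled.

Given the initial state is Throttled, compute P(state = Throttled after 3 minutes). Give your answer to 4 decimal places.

Propagate the distribution vector 3 minutes from Throttled.
After 0 minutes: (0.0000, 1.0000)
After 1 minute: (0.6500, 0.3500)
After 2 minutes: (0.6175, 0.3825)
After 3 minutes: (0.6191, 0.3809)
P(in Throttled after 3 minutes) = 0.3809

0.3809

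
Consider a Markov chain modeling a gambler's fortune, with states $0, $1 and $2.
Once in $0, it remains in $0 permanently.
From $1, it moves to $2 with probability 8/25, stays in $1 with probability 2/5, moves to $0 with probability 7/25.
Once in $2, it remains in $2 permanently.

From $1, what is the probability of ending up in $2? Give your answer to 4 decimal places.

Let h(s) be the probability of absorption at $2 starting from transient state s. Then h($2) = 1 and h($0) = 0. By first-step analysis:
h($1) = 0.28·0 + 0.4·h($1) + 0.32·1
Solving: h($1) = 0.5333.
Starting from $1, the probability is 0.5333.

0.5333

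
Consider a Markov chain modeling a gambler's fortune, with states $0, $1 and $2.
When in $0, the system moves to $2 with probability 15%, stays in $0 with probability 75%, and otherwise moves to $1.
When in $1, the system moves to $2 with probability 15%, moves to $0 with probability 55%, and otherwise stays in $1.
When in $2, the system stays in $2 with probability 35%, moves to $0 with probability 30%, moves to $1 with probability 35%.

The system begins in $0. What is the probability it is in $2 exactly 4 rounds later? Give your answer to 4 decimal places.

Propagate the distribution vector 4 rounds from $0.
After 0 rounds: (1.0000, 0.0000, 0.0000)
After 1 round: (0.7500, 0.1000, 0.1500)
After 2 rounds: (0.6625, 0.1575, 0.1800)
After 3 rounds: (0.6375, 0.1765, 0.1860)
After 4 rounds: (0.6310, 0.1818, 0.1872)
P(in $2 after 4 rounds) = 0.1872

0.1872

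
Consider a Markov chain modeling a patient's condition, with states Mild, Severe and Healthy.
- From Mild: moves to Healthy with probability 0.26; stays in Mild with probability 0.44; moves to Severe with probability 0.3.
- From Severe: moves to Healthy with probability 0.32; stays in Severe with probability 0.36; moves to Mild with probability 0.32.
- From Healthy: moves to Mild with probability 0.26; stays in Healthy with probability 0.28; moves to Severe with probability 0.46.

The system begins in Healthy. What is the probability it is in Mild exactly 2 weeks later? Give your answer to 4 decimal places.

Sum over the intermediate state after 1 week:
P = P(Healthy→Mild)·P(Mild→Mild) + P(Healthy→Severe)·P(Severe→Mild) + P(Healthy→Healthy)·P(Healthy→Mild)
  = 0.26×0.44 + 0.46×0.32 + 0.28×0.26
  = 0.1144 + 0.1472 + 0.0728 = 0.3344

0.3344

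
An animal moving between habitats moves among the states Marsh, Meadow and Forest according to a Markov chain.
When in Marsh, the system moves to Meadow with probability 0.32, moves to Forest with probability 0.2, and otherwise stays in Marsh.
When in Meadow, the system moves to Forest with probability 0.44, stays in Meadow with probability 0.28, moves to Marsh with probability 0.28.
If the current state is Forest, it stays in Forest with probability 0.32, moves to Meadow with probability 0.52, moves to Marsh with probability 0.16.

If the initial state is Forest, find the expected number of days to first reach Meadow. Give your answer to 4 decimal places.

2.1144

Let t(s) be the expected number of days to first reach Meadow from state s, with t(Meadow) = 0. Conditioning on the first day:
t(Marsh) = 1 + 0.48·t(Marsh) + 0.2·t(Forest)
t(Forest) = 1 + 0.16·t(Marsh) + 0.32·t(Forest)
Solving: t(Marsh) = 2.7363, t(Forest) = 2.1144.
Expected days from Forest to Meadow: 2.1144.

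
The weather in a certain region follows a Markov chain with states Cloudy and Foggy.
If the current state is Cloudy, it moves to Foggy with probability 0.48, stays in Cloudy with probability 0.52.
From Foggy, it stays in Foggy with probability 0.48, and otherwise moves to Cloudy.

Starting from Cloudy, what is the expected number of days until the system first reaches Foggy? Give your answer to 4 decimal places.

2.0833

Let t(s) be the expected number of days to first reach Foggy from state s, with t(Foggy) = 0. Conditioning on the first day:
t(Cloudy) = 1 + 0.52·t(Cloudy)
Solving: t(Cloudy) = 2.0833.
Expected days from Cloudy to Foggy: 2.0833.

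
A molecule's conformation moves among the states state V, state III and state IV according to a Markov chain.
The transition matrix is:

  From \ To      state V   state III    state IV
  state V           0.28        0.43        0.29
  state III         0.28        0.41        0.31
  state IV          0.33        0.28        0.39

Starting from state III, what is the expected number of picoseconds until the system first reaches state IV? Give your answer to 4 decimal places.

Let t(s) be the expected number of picoseconds to first reach state IV from state s, with t(state IV) = 0. Conditioning on the first picosecond:
t(state V) = 1 + 0.28·t(state V) + 0.43·t(state III)
t(state III) = 1 + 0.28·t(state V) + 0.41·t(state III)
Solving: t(state V) = 3.3509, t(state III) = 3.2852.
Expected picoseconds from state III to state IV: 3.2852.

3.2852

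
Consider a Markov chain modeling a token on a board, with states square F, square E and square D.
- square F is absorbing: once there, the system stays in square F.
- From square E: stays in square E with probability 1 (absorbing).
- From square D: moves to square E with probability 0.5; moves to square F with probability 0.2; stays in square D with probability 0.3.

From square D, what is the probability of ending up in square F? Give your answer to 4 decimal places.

Let h(s) be the probability of absorption at square F starting from transient state s. Then h(square F) = 1 and h(square E) = 0. By first-step analysis:
h(square D) = 0.2·1 + 0.5·0 + 0.3·h(square D)
Solving: h(square D) = 0.2857.
Starting from square D, the probability is 0.2857.

0.2857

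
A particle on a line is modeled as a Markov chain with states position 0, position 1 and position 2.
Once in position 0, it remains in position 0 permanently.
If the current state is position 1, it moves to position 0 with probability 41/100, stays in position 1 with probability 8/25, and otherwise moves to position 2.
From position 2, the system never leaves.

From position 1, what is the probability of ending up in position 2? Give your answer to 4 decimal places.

0.3971

Let h(s) be the probability of absorption at position 2 starting from transient state s. Then h(position 2) = 1 and h(position 0) = 0. By first-step analysis:
h(position 1) = 0.41·0 + 0.32·h(position 1) + 0.27·1
Solving: h(position 1) = 0.3971.
Starting from position 1, the probability is 0.3971.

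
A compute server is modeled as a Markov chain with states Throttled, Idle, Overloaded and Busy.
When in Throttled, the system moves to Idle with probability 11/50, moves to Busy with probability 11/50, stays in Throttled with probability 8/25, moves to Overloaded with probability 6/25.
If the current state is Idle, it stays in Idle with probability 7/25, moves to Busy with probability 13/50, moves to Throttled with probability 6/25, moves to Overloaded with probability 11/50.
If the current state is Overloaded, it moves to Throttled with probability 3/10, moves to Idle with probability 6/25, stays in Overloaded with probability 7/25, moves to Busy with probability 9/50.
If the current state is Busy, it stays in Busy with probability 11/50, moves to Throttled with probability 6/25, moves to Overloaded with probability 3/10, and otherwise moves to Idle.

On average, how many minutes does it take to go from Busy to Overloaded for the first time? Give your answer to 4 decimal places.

3.7767

Let t(s) be the expected number of minutes to first reach Overloaded from state s, with t(Overloaded) = 0. Conditioning on the first minute:
t(Throttled) = 1 + 0.32·t(Throttled) + 0.22·t(Idle) + 0.22·t(Busy)
t(Idle) = 1 + 0.24·t(Throttled) + 0.28·t(Idle) + 0.26·t(Busy)
t(Busy) = 1 + 0.24·t(Throttled) + 0.24·t(Idle) + 0.22·t(Busy)
Solving: t(Throttled) = 4.0161, t(Idle) = 4.0914, t(Busy) = 3.7767.
Expected minutes from Busy to Overloaded: 3.7767.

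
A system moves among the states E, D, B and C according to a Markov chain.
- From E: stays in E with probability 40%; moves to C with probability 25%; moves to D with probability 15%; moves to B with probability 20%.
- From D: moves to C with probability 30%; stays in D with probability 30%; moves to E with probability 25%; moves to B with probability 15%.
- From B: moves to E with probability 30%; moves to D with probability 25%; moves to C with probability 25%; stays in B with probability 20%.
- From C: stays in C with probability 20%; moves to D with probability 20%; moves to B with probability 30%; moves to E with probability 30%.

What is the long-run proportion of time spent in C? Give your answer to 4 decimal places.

0.2484

Let the stationary distribution be π with π = πP and π_1 + π_2 + π_3 + π_4 = 1.
π_1 = 0.4·π_1 + 0.25·π_2 + 0.3·π_3 + 0.3·π_4
π_2 = 0.15·π_1 + 0.3·π_2 + 0.25·π_3 + 0.2·π_4
π_3 = 0.2·π_1 + 0.15·π_2 + 0.2·π_3 + 0.3·π_4
Solving with the normalization constraint gives π = (0.3213, 0.2163, 0.2140, 0.2484).
So the stationary probability of C is 0.2484.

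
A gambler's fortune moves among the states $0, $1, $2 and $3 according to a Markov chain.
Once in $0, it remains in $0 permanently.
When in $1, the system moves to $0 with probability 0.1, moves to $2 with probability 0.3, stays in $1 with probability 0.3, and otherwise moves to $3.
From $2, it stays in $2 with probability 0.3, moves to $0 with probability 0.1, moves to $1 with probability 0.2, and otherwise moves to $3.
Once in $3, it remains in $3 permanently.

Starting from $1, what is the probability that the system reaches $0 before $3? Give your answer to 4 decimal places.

0.2326

Let h(s) be the probability of absorption at $0 starting from transient state s. Then h($0) = 1 and h($3) = 0. By first-step analysis:
h($1) = 0.1·1 + 0.3·h($1) + 0.3·h($2) + 0.3·0
h($2) = 0.1·1 + 0.2·h($1) + 0.3·h($2) + 0.4·0
Solving: h($1) = 0.2326, h($2) = 0.2093.
Starting from $1, the probability is 0.2326.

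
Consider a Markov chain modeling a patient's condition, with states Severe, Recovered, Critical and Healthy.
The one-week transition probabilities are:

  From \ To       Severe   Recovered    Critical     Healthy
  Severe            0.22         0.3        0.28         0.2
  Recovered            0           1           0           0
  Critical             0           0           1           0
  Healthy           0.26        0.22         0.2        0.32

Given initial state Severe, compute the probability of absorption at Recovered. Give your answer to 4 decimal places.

0.5184

Let h(s) be the probability of absorption at Recovered starting from transient state s. Then h(Recovered) = 1 and h(Critical) = 0. By first-step analysis:
h(Severe) = 0.22·h(Severe) + 0.3·1 + 0.28·0 + 0.2·h(Healthy)
h(Healthy) = 0.26·h(Severe) + 0.22·1 + 0.2·0 + 0.32·h(Healthy)
Solving: h(Severe) = 0.5184, h(Healthy) = 0.5217.
Starting from Severe, the probability is 0.5184.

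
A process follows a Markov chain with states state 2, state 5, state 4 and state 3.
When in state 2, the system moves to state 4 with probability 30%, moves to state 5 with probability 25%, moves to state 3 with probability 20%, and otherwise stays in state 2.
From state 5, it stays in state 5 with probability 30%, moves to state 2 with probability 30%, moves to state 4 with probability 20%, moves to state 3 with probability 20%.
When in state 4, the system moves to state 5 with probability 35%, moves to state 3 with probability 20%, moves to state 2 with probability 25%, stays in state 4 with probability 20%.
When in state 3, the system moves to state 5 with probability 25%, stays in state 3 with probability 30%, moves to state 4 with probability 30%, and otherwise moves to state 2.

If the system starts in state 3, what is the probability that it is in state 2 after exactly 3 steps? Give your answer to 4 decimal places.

0.2416

Propagate the distribution vector 3 steps from state 3.
After 0 steps: (0.0000, 0.0000, 0.0000, 1.0000)
After 1 step: (0.1500, 0.2500, 0.3000, 0.3000)
After 2 steps: (0.2325, 0.2925, 0.2450, 0.2300)
After 3 steps: (0.2416, 0.2891, 0.2463, 0.2230)
P(in state 2 after 3 steps) = 0.2416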